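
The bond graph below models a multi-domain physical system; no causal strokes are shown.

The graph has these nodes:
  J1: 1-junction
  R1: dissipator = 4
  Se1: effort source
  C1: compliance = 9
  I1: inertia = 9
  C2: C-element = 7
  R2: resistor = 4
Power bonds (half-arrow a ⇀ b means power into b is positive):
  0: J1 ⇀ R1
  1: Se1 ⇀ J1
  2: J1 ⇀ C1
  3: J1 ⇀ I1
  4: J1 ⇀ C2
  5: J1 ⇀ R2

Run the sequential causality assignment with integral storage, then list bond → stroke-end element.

b1 stroke at J1  (Se1 fixes effort; stroke away)
b2 stroke at J1  (prefer integral on C1)
b3 stroke at I1  (prefer integral on I1)
b0 stroke at J1  (J1 flow already set via bond 3)
b4 stroke at J1  (J1: bond 3 brought flow, rest push out)
b5 stroke at J1  (1-jn J1 has f-setter on 3)

bond 0 stroke at J1
bond 1 stroke at J1
bond 2 stroke at J1
bond 3 stroke at I1
bond 4 stroke at J1
bond 5 stroke at J1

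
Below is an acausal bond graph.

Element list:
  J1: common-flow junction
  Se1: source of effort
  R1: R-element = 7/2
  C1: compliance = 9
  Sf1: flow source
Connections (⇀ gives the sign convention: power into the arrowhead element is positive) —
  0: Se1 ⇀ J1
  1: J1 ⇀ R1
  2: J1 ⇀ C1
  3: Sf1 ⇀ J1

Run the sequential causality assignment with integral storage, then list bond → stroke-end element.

β0 stroke at J1
β1 stroke at J1
β2 stroke at J1
β3 stroke at Sf1

#0 |J1  (source Se1 imposes e)
#3 |Sf1  (Sf1 (Sf) sets flow on bond)
#1 |J1  (1-jn J1 has f-setter on 3)
#2 |J1  (common-f at J1 fixed by 3)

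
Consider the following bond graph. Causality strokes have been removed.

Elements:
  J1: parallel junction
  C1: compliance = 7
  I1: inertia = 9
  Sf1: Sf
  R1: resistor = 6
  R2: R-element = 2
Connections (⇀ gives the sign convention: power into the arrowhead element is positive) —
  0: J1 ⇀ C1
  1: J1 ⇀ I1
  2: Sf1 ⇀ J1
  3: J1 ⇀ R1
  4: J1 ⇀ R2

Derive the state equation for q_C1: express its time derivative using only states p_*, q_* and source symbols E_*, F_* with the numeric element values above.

b2 stroke→Sf1  (source Sf1 imposes f)
b0 stroke→J1  (C1 outputs effort q/C1)
b1 stroke→I1  (J1 effort already set via bond 0)
b3 stroke→R1  (common-e at J1 fixed by 0)
b4 stroke→R2  (0-jn J1 has e-setter on 0)

dq_C1/dt = F_Sf1 - p_I1/9 - 2*q_C1/21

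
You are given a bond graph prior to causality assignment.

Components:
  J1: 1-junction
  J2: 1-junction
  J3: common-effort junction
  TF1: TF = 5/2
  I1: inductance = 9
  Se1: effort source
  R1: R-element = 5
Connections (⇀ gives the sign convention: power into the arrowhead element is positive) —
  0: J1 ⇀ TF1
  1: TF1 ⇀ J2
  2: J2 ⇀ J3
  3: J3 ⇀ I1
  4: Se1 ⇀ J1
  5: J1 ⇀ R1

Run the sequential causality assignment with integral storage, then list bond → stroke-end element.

β0 stroke at TF1
β1 stroke at J2
β2 stroke at J3
β3 stroke at I1
β4 stroke at J1
β5 stroke at J1

b4 |J1  (Se1: effort source, stroke at far end)
b3 |I1  (prefer integral on I1)
b2 |J3  (closing 0-jn rule on J3)
b1 |J2  (J2: bond 2 brought flow, rest push out)
b0 |TF1  (TF1 one-in-one-out from 1)
b5 |J1  (J1: bond 0 brought flow, rest push out)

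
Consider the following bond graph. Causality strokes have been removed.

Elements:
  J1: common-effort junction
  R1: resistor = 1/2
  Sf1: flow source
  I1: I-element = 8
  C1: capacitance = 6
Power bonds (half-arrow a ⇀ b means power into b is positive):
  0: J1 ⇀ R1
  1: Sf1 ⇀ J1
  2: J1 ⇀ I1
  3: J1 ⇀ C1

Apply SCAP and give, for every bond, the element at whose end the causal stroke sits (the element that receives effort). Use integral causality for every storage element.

β1 stroke at Sf1  (Sf1 (Sf) sets flow on bond)
β2 stroke at I1  (I1 outputs flow p/I1)
β3 stroke at J1  (C1 integral (e out))
β0 stroke at R1  (0-jn J1 has e-setter on 3)

b0 |R1
b1 |Sf1
b2 |I1
b3 |J1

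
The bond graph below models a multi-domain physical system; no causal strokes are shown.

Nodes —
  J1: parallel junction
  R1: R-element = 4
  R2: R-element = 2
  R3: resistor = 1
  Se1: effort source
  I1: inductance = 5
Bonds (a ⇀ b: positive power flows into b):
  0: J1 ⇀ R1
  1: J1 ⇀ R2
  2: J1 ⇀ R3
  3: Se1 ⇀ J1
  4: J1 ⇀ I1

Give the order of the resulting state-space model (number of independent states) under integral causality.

#3 stroke at J1  (Se1 (Se) sets effort on bond)
#0 stroke at R1  (common-e at J1 fixed by 3)
#1 stroke at R2  (J1: bond 3 brought effort, rest push out)
#2 stroke at R3  (J1 effort already set via bond 3)
#4 stroke at I1  (common-e at J1 fixed by 3)

1  (I1 all integral)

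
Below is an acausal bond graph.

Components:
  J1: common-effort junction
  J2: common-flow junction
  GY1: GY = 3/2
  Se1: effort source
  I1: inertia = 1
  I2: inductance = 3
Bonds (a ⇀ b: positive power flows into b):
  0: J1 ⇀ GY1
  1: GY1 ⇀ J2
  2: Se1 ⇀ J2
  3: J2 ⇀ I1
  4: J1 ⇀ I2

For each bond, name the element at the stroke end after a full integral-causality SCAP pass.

β2 →J2  (Se1 (Se) sets effort on bond)
β3 →I1  (prefer integral on I1)
β1 →J2  (J2 flow already set via bond 3)
β0 →J1  (GY GY1: same side as bond 1)
β4 →I2  (J1: bond 0 brought effort, rest push out)

#0 |J1
#1 |J2
#2 |J2
#3 |I1
#4 |I2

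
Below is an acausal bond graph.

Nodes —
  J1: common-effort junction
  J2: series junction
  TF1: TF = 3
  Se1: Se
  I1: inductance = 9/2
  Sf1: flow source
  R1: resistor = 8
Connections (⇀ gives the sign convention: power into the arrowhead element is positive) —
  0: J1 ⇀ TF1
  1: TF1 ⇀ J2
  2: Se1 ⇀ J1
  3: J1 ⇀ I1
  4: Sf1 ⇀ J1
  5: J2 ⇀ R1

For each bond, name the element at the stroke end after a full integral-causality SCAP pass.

bond 0 →TF1
bond 1 →J2
bond 2 →J1
bond 3 →I1
bond 4 →Sf1
bond 5 →R1

#2 |J1  (Se1: effort source, stroke at far end)
#4 |Sf1  (Sf1 (Sf) sets flow on bond)
#0 |TF1  (0-jn J1 has e-setter on 2)
#3 |I1  (common-e at J1 fixed by 2)
#1 |J2  (TF TF1: opposite of bond 0)
#5 |R1  (J2: last free bond brings flow in)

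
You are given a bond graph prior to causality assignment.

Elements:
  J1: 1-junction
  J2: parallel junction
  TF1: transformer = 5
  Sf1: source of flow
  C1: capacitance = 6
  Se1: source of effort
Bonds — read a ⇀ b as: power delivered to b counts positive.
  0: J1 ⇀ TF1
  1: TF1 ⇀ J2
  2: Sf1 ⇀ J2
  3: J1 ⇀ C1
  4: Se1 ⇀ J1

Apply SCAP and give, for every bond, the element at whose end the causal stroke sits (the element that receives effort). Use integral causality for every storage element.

bond 2 stroke at Sf1  (source Sf1 imposes f)
bond 4 stroke at J1  (source Se1 imposes e)
bond 1 stroke at J2  (J2 needs exactly one e-in)
bond 0 stroke at TF1  (through TF1, causality passes straight; one stroke at TF1)
bond 3 stroke at J1  (J1 flow already set via bond 0)

#0 |TF1
#1 |J2
#2 |Sf1
#3 |J1
#4 |J1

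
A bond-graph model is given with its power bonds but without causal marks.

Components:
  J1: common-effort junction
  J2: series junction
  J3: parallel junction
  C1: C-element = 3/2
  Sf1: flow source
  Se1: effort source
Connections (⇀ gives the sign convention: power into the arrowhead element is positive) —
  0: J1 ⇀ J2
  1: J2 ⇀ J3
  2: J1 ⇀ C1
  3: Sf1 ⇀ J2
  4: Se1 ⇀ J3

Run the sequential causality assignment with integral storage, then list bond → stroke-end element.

β3 stroke at Sf1  (Sf1 fixes flow; stroke at Sf1)
β4 stroke at J3  (source Se1 imposes e)
β0 stroke at J2  (J2 flow already set via bond 3)
β1 stroke at J2  (J2 flow already set via bond 3)
β2 stroke at J1  (closing 0-jn rule on J1)

bond 0 stroke at J2
bond 1 stroke at J2
bond 2 stroke at J1
bond 3 stroke at Sf1
bond 4 stroke at J3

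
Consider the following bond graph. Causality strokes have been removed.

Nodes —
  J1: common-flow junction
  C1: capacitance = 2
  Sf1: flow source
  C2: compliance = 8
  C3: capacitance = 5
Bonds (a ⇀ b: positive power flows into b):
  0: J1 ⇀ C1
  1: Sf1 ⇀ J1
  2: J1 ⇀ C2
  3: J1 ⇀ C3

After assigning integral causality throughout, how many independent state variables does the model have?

3  (C1, C2, C3 all integral)

β1 stroke→Sf1  (source Sf1 imposes f)
β0 stroke→J1  (J1: bond 1 brought flow, rest push out)
β2 stroke→J1  (common-f at J1 fixed by 1)
β3 stroke→J1  (J1 flow already set via bond 1)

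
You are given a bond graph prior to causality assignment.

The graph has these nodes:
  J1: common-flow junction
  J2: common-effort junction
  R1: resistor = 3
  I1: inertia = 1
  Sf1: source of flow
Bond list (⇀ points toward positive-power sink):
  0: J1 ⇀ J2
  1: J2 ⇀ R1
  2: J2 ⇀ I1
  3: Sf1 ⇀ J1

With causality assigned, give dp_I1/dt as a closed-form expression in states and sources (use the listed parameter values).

β3 →Sf1  (source Sf1 imposes f)
β0 →J1  (J1: bond 3 brought flow, rest push out)
β2 →I1  (I1 integral (f out))
β1 →J2  (only one effort-in slot at J2)

dp_I1/dt = 3*F_Sf1 - 3*p_I1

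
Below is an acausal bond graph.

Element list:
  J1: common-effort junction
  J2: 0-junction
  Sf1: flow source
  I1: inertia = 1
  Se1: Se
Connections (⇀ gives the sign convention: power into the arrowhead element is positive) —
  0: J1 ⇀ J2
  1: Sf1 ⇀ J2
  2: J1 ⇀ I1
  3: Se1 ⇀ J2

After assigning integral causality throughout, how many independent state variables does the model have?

1  (I1 all integral)

β1 stroke→Sf1  (Sf1 fixes flow; stroke at Sf1)
β3 stroke→J2  (source Se1 imposes e)
β0 stroke→J1  (common-e at J2 fixed by 3)
β2 stroke→I1  (J1: bond 0 brought effort, rest push out)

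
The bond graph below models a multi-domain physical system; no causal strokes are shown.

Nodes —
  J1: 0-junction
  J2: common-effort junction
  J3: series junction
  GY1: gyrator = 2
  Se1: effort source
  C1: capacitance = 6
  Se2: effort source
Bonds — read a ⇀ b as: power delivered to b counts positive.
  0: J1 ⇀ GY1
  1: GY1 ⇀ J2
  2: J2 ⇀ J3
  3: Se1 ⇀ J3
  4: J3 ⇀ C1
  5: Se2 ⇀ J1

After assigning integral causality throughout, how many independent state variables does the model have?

1  (C1 all integral)

bond 3 stroke→J3  (Se1 (Se) sets effort on bond)
bond 5 stroke→J1  (Se2: effort source, stroke at far end)
bond 0 stroke→GY1  (0-jn J1 has e-setter on 5)
bond 1 stroke→GY1  (GY1 both-in/both-out from 0)
bond 2 stroke→J2  (J2: last free bond brings effort in)
bond 4 stroke→J3  (J3 flow already set via bond 2)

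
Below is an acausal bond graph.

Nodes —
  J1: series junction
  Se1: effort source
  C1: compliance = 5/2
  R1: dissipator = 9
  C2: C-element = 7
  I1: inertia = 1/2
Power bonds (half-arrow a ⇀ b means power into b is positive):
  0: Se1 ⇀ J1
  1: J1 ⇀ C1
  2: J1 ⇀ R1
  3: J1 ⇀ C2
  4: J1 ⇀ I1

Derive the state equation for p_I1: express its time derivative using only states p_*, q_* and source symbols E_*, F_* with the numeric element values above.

dp_I1/dt = E_Se1 - 18*p_I1 - 2*q_C1/5 - q_C2/7

β0 |J1  (Se1: effort source, stroke at far end)
β1 |J1  (C1 outputs effort q/C1)
β3 |J1  (C2 outputs effort q/C2)
β4 |I1  (I1: I, integral causality)
β2 |J1  (J1: bond 4 brought flow, rest push out)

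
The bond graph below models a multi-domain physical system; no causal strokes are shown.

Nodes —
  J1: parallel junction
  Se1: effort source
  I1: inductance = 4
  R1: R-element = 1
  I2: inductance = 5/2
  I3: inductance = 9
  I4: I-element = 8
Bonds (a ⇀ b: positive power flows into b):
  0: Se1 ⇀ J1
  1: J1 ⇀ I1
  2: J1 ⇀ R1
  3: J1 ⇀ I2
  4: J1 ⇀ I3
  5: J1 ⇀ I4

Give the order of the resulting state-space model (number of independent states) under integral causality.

4  (I1, I2, I3, I4 all integral)

b0 |J1  (Se1 fixes effort; stroke away)
b1 |I1  (J1: bond 0 brought effort, rest push out)
b2 |R1  (J1 effort already set via bond 0)
b3 |I2  (J1 effort already set via bond 0)
b4 |I3  (J1: bond 0 brought effort, rest push out)
b5 |I4  (J1 effort already set via bond 0)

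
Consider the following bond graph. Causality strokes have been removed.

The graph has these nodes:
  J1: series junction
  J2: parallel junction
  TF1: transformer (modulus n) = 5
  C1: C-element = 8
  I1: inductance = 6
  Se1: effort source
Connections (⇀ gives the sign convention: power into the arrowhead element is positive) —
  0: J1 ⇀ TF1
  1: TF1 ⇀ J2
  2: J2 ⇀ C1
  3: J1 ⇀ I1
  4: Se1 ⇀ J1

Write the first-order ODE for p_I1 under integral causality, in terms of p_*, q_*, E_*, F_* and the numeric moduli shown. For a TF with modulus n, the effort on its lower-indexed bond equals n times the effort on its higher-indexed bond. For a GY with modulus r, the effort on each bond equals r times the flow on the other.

#4 |J1  (Se1 (Se) sets effort on bond)
#2 |J2  (prefer integral on C1)
#1 |TF1  (common-e at J2 fixed by 2)
#0 |J1  (through TF1, causality passes straight; one stroke at TF1)
#3 |I1  (J1 needs exactly one f-in)

dp_I1/dt = E_Se1 - 5*q_C1/8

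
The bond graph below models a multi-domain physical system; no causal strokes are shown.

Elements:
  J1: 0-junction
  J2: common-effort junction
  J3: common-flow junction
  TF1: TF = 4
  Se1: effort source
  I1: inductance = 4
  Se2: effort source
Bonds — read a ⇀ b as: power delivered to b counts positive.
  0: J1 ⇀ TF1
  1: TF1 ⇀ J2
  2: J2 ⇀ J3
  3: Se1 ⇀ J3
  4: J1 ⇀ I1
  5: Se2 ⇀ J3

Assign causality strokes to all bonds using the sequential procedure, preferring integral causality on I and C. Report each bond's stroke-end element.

β3 |J3  (Se1 (Se) sets effort on bond)
β5 |J3  (Se2: effort source, stroke at far end)
β2 |J2  (closing 1-jn rule on J3)
β1 |TF1  (common-e at J2 fixed by 2)
β0 |J1  (TF TF1: opposite of bond 1)
β4 |I1  (0-jn J1 has e-setter on 0)

β0 →J1
β1 →TF1
β2 →J2
β3 →J3
β4 →I1
β5 →J3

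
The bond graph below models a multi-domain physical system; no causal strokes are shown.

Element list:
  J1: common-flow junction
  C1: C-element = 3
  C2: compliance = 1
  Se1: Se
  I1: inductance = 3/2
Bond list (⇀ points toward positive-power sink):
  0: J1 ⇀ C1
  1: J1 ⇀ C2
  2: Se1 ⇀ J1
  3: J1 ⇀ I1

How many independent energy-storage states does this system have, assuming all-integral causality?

bond 2 stroke at J1  (Se1: effort source, stroke at far end)
bond 0 stroke at J1  (prefer integral on C1)
bond 1 stroke at J1  (C2 integral (e out))
bond 3 stroke at I1  (J1 needs exactly one f-in)

3  (C1, C2, I1 all integral)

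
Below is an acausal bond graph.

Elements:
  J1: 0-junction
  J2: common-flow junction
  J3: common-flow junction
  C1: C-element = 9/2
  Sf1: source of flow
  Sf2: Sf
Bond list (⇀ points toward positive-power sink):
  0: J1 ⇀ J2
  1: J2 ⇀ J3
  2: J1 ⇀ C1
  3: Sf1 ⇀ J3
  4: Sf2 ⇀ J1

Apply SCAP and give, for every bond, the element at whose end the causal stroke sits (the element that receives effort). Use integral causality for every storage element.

#0 |J2
#1 |J3
#2 |J1
#3 |Sf1
#4 |Sf2

b3 |Sf1  (Sf1 fixes flow; stroke at Sf1)
b4 |Sf2  (source Sf2 imposes f)
b1 |J3  (J3 flow already set via bond 3)
b0 |J2  (J2 flow already set via bond 1)
b2 |J1  (J1: last free bond brings effort in)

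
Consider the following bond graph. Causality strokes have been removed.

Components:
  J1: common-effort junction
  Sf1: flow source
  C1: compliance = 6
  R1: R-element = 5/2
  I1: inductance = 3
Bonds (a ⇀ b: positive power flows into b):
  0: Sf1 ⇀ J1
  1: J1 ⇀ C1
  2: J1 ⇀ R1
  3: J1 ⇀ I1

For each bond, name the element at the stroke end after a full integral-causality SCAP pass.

bond 0 stroke→Sf1
bond 1 stroke→J1
bond 2 stroke→R1
bond 3 stroke→I1

#0 stroke→Sf1  (Sf1 (Sf) sets flow on bond)
#1 stroke→J1  (prefer integral on C1)
#2 stroke→R1  (J1 effort already set via bond 1)
#3 stroke→I1  (J1: bond 1 brought effort, rest push out)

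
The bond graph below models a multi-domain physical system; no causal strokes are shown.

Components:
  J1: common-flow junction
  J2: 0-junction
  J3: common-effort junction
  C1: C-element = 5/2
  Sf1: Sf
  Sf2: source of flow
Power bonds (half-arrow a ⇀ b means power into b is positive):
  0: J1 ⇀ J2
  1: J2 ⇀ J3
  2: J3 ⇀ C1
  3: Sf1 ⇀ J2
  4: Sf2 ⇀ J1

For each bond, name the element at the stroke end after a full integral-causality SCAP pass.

#3 stroke→Sf1  (Sf1 (Sf) sets flow on bond)
#4 stroke→Sf2  (source Sf2 imposes f)
#0 stroke→J1  (J1 flow already set via bond 4)
#1 stroke→J2  (J2 needs exactly one e-in)
#2 stroke→J3  (closing 0-jn rule on J3)

b0 →J1
b1 →J2
b2 →J3
b3 →Sf1
b4 →Sf2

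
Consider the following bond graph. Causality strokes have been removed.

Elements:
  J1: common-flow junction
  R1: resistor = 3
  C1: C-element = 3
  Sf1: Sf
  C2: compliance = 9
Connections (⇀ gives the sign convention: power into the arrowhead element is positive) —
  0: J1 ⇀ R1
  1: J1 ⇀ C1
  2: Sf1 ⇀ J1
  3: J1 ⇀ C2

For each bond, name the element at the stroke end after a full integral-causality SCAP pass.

b0 stroke→J1
b1 stroke→J1
b2 stroke→Sf1
b3 stroke→J1

b2 stroke→Sf1  (Sf1 (Sf) sets flow on bond)
b0 stroke→J1  (J1 flow already set via bond 2)
b1 stroke→J1  (J1: bond 2 brought flow, rest push out)
b3 stroke→J1  (J1 flow already set via bond 2)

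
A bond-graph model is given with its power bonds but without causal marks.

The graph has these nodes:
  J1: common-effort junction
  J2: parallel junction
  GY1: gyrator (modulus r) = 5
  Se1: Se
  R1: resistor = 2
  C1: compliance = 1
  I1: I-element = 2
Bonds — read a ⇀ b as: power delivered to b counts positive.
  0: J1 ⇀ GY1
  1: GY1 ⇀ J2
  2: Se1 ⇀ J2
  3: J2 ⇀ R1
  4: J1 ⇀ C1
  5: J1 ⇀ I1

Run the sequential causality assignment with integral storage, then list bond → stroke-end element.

#0 stroke at GY1
#1 stroke at GY1
#2 stroke at J2
#3 stroke at R1
#4 stroke at J1
#5 stroke at I1

#2 stroke at J2  (Se1 fixes effort; stroke away)
#1 stroke at GY1  (common-e at J2 fixed by 2)
#3 stroke at R1  (J2 effort already set via bond 2)
#0 stroke at GY1  (GY1 both-in/both-out from 1)
#4 stroke at J1  (C1 integral (e out))
#5 stroke at I1  (J1 effort already set via bond 4)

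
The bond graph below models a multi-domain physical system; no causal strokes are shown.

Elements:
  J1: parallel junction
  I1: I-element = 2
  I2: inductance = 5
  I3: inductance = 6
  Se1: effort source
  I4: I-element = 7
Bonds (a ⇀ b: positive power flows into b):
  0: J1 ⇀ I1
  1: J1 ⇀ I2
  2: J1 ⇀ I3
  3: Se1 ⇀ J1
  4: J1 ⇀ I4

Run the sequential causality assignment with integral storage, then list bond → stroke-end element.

bond 3 stroke→J1  (Se1 fixes effort; stroke away)
bond 0 stroke→I1  (J1: bond 3 brought effort, rest push out)
bond 1 stroke→I2  (J1: bond 3 brought effort, rest push out)
bond 2 stroke→I3  (0-jn J1 has e-setter on 3)
bond 4 stroke→I4  (0-jn J1 has e-setter on 3)

bond 0 →I1
bond 1 →I2
bond 2 →I3
bond 3 →J1
bond 4 →I4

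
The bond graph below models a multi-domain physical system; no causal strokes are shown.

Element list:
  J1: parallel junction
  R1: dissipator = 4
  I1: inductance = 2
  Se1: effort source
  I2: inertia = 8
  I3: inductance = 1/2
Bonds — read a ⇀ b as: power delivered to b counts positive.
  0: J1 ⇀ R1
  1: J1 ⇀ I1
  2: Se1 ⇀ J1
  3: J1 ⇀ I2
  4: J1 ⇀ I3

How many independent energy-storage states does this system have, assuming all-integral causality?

#2 stroke→J1  (source Se1 imposes e)
#0 stroke→R1  (0-jn J1 has e-setter on 2)
#1 stroke→I1  (common-e at J1 fixed by 2)
#3 stroke→I2  (J1: bond 2 brought effort, rest push out)
#4 stroke→I3  (J1: bond 2 brought effort, rest push out)

3  (I1, I2, I3 all integral)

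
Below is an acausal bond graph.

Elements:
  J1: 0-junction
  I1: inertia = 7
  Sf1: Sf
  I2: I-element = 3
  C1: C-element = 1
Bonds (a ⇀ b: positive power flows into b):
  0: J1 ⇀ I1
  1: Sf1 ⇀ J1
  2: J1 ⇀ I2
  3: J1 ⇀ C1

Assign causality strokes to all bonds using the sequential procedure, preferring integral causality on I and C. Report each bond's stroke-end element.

bond 1 |Sf1  (source Sf1 imposes f)
bond 0 |I1  (I1 outputs flow p/I1)
bond 2 |I2  (I2 outputs flow p/I2)
bond 3 |J1  (closing 0-jn rule on J1)

bond 0 stroke at I1
bond 1 stroke at Sf1
bond 2 stroke at I2
bond 3 stroke at J1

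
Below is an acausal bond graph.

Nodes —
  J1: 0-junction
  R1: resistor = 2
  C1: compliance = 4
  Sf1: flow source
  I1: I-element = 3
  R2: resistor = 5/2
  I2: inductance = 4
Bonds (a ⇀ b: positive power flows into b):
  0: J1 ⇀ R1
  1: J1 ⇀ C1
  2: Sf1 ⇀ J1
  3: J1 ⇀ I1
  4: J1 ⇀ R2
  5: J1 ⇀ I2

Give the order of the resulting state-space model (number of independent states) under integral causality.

#2 stroke at Sf1  (Sf1: flow source, stroke at near end)
#1 stroke at J1  (C1 outputs effort q/C1)
#0 stroke at R1  (common-e at J1 fixed by 1)
#3 stroke at I1  (J1 effort already set via bond 1)
#4 stroke at R2  (common-e at J1 fixed by 1)
#5 stroke at I2  (J1: bond 1 brought effort, rest push out)

3  (C1, I1, I2 all integral)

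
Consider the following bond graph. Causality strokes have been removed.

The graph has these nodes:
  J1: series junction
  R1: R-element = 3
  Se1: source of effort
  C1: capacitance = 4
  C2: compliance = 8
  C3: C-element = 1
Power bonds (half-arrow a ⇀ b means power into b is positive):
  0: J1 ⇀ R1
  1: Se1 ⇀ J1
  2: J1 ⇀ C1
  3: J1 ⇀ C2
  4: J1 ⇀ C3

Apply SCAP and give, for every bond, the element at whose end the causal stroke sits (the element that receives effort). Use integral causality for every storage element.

b0 stroke→R1
b1 stroke→J1
b2 stroke→J1
b3 stroke→J1
b4 stroke→J1

b1 stroke at J1  (Se1 fixes effort; stroke away)
b2 stroke at J1  (C1 integral (e out))
b3 stroke at J1  (prefer integral on C2)
b4 stroke at J1  (prefer integral on C3)
b0 stroke at R1  (J1 needs exactly one f-in)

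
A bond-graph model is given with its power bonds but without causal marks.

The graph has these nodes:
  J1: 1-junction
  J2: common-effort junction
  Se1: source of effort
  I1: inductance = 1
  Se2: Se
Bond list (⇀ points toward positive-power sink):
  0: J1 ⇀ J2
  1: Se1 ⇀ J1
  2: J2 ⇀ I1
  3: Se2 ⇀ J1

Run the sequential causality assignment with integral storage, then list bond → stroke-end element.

#0 →J2
#1 →J1
#2 →I1
#3 →J1

#1 stroke→J1  (Se1 (Se) sets effort on bond)
#3 stroke→J1  (source Se2 imposes e)
#0 stroke→J2  (J1: last free bond brings flow in)
#2 stroke→I1  (common-e at J2 fixed by 0)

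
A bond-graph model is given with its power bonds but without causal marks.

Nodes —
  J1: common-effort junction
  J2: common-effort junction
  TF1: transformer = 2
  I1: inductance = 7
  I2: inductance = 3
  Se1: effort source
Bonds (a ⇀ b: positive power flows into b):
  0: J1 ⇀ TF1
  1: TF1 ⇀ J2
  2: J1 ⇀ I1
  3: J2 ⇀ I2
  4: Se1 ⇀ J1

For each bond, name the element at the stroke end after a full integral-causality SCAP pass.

#0 |TF1
#1 |J2
#2 |I1
#3 |I2
#4 |J1

b4 stroke→J1  (Se1 fixes effort; stroke away)
b0 stroke→TF1  (J1: bond 4 brought effort, rest push out)
b2 stroke→I1  (common-e at J1 fixed by 4)
b1 stroke→J2  (TF1 one-in-one-out from 0)
b3 stroke→I2  (0-jn J2 has e-setter on 1)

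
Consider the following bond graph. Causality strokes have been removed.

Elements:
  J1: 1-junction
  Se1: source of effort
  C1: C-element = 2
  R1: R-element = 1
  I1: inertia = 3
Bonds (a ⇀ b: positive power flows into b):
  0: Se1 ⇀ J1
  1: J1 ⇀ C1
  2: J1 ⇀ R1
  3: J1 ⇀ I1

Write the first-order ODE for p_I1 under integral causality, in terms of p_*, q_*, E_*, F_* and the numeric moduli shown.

dp_I1/dt = E_Se1 - p_I1/3 - q_C1/2

b0 →J1  (Se1 (Se) sets effort on bond)
b1 →J1  (prefer integral on C1)
b3 →I1  (I1 integral (f out))
b2 →J1  (common-f at J1 fixed by 3)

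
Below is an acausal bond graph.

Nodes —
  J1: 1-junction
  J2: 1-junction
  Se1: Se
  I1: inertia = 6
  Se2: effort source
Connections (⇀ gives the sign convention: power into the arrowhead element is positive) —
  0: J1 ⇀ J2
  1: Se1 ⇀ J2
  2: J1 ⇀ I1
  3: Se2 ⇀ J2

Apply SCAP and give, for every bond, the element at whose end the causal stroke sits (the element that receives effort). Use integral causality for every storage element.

β1 →J2  (Se1: effort source, stroke at far end)
β3 →J2  (Se2: effort source, stroke at far end)
β0 →J1  (only one flow-in slot at J2)
β2 →I1  (J1 needs exactly one f-in)

bond 0 stroke at J1
bond 1 stroke at J2
bond 2 stroke at I1
bond 3 stroke at J2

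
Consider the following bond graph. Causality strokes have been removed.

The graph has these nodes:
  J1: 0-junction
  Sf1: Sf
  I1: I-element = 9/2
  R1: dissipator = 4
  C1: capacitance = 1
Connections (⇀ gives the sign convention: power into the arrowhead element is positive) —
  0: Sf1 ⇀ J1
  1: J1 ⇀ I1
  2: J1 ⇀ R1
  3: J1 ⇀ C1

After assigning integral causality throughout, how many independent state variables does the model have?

2  (C1, I1 all integral)

bond 0 stroke→Sf1  (source Sf1 imposes f)
bond 1 stroke→I1  (prefer integral on I1)
bond 3 stroke→J1  (C1 integral (e out))
bond 2 stroke→R1  (J1 effort already set via bond 3)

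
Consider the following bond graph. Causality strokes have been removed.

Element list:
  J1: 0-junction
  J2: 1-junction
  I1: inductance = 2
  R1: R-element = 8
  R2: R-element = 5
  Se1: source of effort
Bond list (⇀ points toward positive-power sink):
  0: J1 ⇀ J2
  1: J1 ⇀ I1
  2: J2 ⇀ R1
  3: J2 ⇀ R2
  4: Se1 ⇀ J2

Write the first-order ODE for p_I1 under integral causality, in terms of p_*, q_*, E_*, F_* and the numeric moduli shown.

#4 →J2  (Se1 fixes effort; stroke away)
#1 →I1  (I1: I, integral causality)
#0 →J1  (only one effort-in slot at J1)
#2 →J2  (J2 flow already set via bond 0)
#3 →J2  (J2 flow already set via bond 0)

dp_I1/dt = -E_Se1 - 13*p_I1/2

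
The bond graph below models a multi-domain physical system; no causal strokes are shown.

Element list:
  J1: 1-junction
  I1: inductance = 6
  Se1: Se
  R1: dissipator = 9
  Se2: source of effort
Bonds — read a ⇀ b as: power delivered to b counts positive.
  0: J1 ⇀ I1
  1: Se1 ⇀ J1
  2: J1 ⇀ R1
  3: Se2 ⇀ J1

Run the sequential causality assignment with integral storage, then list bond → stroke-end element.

bond 0 stroke→I1
bond 1 stroke→J1
bond 2 stroke→J1
bond 3 stroke→J1

β1 |J1  (Se1: effort source, stroke at far end)
β3 |J1  (Se2: effort source, stroke at far end)
β0 |I1  (I1 integral (f out))
β2 |J1  (common-f at J1 fixed by 0)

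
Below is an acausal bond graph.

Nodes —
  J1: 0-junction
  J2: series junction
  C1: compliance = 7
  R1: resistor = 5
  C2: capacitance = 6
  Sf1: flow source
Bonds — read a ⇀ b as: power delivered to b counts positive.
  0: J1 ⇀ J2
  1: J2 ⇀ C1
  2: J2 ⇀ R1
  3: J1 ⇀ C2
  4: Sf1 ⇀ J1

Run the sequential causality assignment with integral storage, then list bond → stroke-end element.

b4 |Sf1  (Sf1: flow source, stroke at near end)
b1 |J2  (C1: C, integral causality)
b3 |J1  (prefer integral on C2)
b0 |J2  (0-jn J1 has e-setter on 3)
b2 |R1  (J2: last free bond brings flow in)

b0 |J2
b1 |J2
b2 |R1
b3 |J1
b4 |Sf1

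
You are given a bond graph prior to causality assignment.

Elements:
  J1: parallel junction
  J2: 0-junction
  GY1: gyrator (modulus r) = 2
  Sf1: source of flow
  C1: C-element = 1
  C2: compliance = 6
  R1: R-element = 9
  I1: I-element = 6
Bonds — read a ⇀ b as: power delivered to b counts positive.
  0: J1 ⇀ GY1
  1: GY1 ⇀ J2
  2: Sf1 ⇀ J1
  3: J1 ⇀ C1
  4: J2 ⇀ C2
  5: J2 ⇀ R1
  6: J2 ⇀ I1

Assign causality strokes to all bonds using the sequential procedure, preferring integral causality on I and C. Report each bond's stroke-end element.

#2 stroke at Sf1  (Sf1 fixes flow; stroke at Sf1)
#3 stroke at J1  (C1 integral (e out))
#0 stroke at GY1  (J1 effort already set via bond 3)
#1 stroke at GY1  (through GY1, causality inverts; strokes same side of GY1)
#4 stroke at J2  (C2 outputs effort q/C2)
#5 stroke at R1  (common-e at J2 fixed by 4)
#6 stroke at I1  (0-jn J2 has e-setter on 4)

bond 0 |GY1
bond 1 |GY1
bond 2 |Sf1
bond 3 |J1
bond 4 |J2
bond 5 |R1
bond 6 |I1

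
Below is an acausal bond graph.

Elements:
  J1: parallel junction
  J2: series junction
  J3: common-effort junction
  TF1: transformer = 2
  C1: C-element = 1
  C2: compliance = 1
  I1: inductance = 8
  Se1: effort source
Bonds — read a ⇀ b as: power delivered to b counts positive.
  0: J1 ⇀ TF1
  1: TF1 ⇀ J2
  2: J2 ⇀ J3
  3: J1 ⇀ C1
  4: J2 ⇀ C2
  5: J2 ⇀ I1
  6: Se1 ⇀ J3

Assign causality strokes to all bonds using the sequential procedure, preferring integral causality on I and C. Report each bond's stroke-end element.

#0 →TF1
#1 →J2
#2 →J2
#3 →J1
#4 →J2
#5 →I1
#6 →J3

β6 →J3  (Se1: effort source, stroke at far end)
β2 →J2  (J3: bond 6 brought effort, rest push out)
β3 →J1  (prefer integral on C1)
β0 →TF1  (J1: bond 3 brought effort, rest push out)
β1 →J2  (TF TF1: opposite of bond 0)
β4 →J2  (prefer integral on C2)
β5 →I1  (closing 1-jn rule on J2)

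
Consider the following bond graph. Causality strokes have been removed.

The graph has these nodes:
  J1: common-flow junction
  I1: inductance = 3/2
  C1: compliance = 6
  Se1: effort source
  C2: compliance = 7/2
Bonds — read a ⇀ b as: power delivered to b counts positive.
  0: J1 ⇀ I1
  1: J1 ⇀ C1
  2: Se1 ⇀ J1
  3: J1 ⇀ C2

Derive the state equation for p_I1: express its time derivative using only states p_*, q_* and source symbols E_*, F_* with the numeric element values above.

#2 |J1  (source Se1 imposes e)
#0 |I1  (I1 integral (f out))
#1 |J1  (common-f at J1 fixed by 0)
#3 |J1  (J1: bond 0 brought flow, rest push out)

dp_I1/dt = E_Se1 - q_C1/6 - 2*q_C2/7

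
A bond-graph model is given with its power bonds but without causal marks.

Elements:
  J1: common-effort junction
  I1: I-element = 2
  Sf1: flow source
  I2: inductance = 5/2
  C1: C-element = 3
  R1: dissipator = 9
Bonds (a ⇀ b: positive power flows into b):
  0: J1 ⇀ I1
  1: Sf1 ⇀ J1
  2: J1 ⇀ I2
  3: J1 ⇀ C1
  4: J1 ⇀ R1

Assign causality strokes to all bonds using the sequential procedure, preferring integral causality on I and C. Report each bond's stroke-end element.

#0 stroke→I1
#1 stroke→Sf1
#2 stroke→I2
#3 stroke→J1
#4 stroke→R1

#1 stroke at Sf1  (source Sf1 imposes f)
#0 stroke at I1  (I1 integral (f out))
#2 stroke at I2  (I2: I, integral causality)
#3 stroke at J1  (prefer integral on C1)
#4 stroke at R1  (J1: bond 3 brought effort, rest push out)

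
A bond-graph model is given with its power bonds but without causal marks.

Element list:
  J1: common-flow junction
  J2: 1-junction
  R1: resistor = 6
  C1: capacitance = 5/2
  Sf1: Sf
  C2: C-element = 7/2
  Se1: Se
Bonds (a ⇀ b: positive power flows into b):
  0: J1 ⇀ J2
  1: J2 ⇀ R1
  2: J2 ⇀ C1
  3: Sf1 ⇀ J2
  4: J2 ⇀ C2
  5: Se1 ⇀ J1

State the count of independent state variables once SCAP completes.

bond 3 stroke→Sf1  (Sf1 fixes flow; stroke at Sf1)
bond 5 stroke→J1  (Se1 (Se) sets effort on bond)
bond 0 stroke→J2  (J1: last free bond brings flow in)
bond 1 stroke→J2  (J2 flow already set via bond 3)
bond 2 stroke→J2  (common-f at J2 fixed by 3)
bond 4 stroke→J2  (common-f at J2 fixed by 3)

2  (C1, C2 all integral)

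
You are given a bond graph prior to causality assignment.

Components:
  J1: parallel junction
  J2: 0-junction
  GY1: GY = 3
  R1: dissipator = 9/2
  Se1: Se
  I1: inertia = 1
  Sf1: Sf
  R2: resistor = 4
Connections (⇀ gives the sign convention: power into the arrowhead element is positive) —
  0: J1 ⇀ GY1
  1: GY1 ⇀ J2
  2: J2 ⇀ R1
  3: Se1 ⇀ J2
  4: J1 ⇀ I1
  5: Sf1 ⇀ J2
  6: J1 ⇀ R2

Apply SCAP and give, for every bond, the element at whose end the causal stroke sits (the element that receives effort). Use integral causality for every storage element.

#3 stroke at J2  (source Se1 imposes e)
#5 stroke at Sf1  (source Sf1 imposes f)
#1 stroke at GY1  (J2: bond 3 brought effort, rest push out)
#2 stroke at R1  (common-e at J2 fixed by 3)
#0 stroke at GY1  (GY1: gyrator matches bond 1)
#4 stroke at I1  (I1 outputs flow p/I1)
#6 stroke at J1  (closing 0-jn rule on J1)

#0 →GY1
#1 →GY1
#2 →R1
#3 →J2
#4 →I1
#5 →Sf1
#6 →J1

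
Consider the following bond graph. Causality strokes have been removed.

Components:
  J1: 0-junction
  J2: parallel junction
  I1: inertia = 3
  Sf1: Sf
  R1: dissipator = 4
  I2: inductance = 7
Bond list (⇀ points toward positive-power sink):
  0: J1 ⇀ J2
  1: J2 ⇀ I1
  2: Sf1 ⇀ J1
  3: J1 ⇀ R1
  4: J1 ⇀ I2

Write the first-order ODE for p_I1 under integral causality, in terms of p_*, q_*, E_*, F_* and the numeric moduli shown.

dp_I1/dt = 4*F_Sf1 - 4*p_I1/3 - 4*p_I2/7

b2 stroke→Sf1  (source Sf1 imposes f)
b1 stroke→I1  (prefer integral on I1)
b0 stroke→J2  (closing 0-jn rule on J2)
b4 stroke→I2  (I2 outputs flow p/I2)
b3 stroke→J1  (J1: last free bond brings effort in)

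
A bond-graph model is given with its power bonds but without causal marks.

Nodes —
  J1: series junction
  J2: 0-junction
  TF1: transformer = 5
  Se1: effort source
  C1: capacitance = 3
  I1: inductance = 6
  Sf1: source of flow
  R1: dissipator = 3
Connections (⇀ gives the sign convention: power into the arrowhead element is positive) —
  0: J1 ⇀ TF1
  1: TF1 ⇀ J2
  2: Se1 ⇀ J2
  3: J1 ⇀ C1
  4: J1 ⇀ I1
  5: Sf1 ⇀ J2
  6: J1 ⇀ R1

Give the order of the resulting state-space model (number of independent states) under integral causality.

2  (C1, I1 all integral)

b2 |J2  (Se1: effort source, stroke at far end)
b5 |Sf1  (Sf1: flow source, stroke at near end)
b1 |TF1  (0-jn J2 has e-setter on 2)
b0 |J1  (TF TF1: opposite of bond 1)
b3 |J1  (C1 integral (e out))
b4 |I1  (I1 integral (f out))
b6 |J1  (1-jn J1 has f-setter on 4)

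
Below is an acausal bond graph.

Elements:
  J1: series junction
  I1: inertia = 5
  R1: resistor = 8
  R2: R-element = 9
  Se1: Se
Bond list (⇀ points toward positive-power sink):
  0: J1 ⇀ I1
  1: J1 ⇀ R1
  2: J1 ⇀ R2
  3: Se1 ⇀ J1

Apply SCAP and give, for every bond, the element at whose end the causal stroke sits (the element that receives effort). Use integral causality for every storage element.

β0 stroke at I1
β1 stroke at J1
β2 stroke at J1
β3 stroke at J1

bond 3 stroke at J1  (Se1 (Se) sets effort on bond)
bond 0 stroke at I1  (I1: I, integral causality)
bond 1 stroke at J1  (common-f at J1 fixed by 0)
bond 2 stroke at J1  (J1: bond 0 brought flow, rest push out)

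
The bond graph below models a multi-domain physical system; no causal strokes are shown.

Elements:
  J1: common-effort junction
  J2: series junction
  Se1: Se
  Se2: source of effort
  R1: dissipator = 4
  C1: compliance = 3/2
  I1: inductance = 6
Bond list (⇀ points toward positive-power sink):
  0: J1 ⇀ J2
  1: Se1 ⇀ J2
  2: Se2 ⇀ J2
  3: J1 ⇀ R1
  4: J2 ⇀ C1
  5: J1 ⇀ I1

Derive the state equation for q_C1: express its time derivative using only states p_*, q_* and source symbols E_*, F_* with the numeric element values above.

dq_C1/dt = E_Se1/4 + E_Se2/4 - p_I1/6 - q_C1/6

b1 stroke at J2  (source Se1 imposes e)
b2 stroke at J2  (Se2: effort source, stroke at far end)
b4 stroke at J2  (C1 outputs effort q/C1)
b0 stroke at J1  (J2: last free bond brings flow in)
b3 stroke at R1  (0-jn J1 has e-setter on 0)
b5 stroke at I1  (0-jn J1 has e-setter on 0)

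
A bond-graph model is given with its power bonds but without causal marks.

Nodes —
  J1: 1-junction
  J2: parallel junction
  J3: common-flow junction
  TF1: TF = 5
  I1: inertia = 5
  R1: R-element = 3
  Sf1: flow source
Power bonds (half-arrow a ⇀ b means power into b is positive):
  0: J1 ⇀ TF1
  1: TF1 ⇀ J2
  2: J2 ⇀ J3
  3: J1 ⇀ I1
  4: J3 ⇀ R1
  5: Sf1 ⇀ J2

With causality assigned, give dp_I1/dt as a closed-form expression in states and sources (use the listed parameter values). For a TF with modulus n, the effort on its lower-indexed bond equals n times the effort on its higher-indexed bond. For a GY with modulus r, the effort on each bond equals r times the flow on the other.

bond 5 |Sf1  (source Sf1 imposes f)
bond 3 |I1  (I1 integral (f out))
bond 0 |J1  (J1 flow already set via bond 3)
bond 1 |TF1  (TF TF1: opposite of bond 0)
bond 2 |J2  (closing 0-jn rule on J2)
bond 4 |J3  (common-f at J3 fixed by 2)

dp_I1/dt = -15*F_Sf1 - 15*p_I1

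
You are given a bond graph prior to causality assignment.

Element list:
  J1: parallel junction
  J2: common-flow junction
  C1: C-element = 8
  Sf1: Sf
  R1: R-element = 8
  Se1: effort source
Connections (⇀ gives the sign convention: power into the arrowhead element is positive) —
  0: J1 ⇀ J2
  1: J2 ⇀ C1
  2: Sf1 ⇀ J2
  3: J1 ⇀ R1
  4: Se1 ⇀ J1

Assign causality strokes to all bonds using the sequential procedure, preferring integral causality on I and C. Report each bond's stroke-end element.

b2 stroke→Sf1  (Sf1: flow source, stroke at near end)
b4 stroke→J1  (source Se1 imposes e)
b0 stroke→J2  (0-jn J1 has e-setter on 4)
b3 stroke→R1  (common-e at J1 fixed by 4)
b1 stroke→J2  (J2 flow already set via bond 2)

bond 0 stroke at J2
bond 1 stroke at J2
bond 2 stroke at Sf1
bond 3 stroke at R1
bond 4 stroke at J1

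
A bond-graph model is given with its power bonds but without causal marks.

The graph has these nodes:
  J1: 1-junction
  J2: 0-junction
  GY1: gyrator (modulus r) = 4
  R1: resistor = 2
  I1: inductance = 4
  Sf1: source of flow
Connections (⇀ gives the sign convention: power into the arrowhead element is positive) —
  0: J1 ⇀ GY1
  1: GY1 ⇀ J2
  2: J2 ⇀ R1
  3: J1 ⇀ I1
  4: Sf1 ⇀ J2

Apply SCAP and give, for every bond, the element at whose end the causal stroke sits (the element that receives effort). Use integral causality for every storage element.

b4 stroke at Sf1  (Sf1 fixes flow; stroke at Sf1)
b3 stroke at I1  (prefer integral on I1)
b0 stroke at J1  (1-jn J1 has f-setter on 3)
b1 stroke at J2  (GY GY1: same side as bond 0)
b2 stroke at R1  (J2: bond 1 brought effort, rest push out)

β0 stroke at J1
β1 stroke at J2
β2 stroke at R1
β3 stroke at I1
β4 stroke at Sf1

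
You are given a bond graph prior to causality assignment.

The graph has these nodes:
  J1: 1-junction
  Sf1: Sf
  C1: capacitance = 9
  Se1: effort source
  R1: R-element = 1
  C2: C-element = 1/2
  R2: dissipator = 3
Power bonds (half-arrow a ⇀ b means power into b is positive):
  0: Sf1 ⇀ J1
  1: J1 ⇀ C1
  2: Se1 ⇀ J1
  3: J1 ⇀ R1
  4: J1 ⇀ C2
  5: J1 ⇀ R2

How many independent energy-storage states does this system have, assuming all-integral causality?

2  (C1, C2 all integral)

bond 0 |Sf1  (Sf1 (Sf) sets flow on bond)
bond 2 |J1  (Se1 fixes effort; stroke away)
bond 1 |J1  (J1 flow already set via bond 0)
bond 3 |J1  (common-f at J1 fixed by 0)
bond 4 |J1  (1-jn J1 has f-setter on 0)
bond 5 |J1  (common-f at J1 fixed by 0)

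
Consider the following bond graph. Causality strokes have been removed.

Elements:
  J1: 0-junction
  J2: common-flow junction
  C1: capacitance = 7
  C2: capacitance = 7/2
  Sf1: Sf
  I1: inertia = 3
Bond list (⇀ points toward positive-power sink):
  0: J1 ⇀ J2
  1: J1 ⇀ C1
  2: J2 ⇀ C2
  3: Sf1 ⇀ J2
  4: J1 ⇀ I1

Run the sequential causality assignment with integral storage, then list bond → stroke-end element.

b0 |J2
b1 |J1
b2 |J2
b3 |Sf1
b4 |I1

β3 →Sf1  (Sf1 (Sf) sets flow on bond)
β0 →J2  (J2: bond 3 brought flow, rest push out)
β2 →J2  (1-jn J2 has f-setter on 3)
β1 →J1  (C1 integral (e out))
β4 →I1  (0-jn J1 has e-setter on 1)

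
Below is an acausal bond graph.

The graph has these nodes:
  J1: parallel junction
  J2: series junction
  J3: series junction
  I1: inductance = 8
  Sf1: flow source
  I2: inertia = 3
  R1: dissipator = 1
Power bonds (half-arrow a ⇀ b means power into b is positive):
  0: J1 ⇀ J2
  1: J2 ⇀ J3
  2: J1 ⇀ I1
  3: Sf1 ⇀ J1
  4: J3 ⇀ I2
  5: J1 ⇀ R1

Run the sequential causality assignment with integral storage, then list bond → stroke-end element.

#3 →Sf1  (Sf1: flow source, stroke at near end)
#2 →I1  (I1: I, integral causality)
#4 →I2  (prefer integral on I2)
#1 →J3  (common-f at J3 fixed by 4)
#0 →J2  (1-jn J2 has f-setter on 1)
#5 →J1  (J1: last free bond brings effort in)

#0 stroke→J2
#1 stroke→J3
#2 stroke→I1
#3 stroke→Sf1
#4 stroke→I2
#5 stroke→J1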